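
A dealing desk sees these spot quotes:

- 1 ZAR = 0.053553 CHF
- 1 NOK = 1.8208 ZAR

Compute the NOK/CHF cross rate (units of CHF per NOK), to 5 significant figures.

NOK/CHF = 0.097509

1 NOK × 1.8208 = 1.8208 ZAR
1.8208 ZAR × 0.053553 = 0.0975093 CHF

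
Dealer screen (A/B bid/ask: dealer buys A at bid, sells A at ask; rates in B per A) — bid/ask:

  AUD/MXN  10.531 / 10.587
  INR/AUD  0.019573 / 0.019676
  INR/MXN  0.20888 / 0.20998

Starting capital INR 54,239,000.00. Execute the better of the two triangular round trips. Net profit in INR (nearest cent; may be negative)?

Best loop INR → MXN → AUD → INR:
INR 54,239,000.00 × 0.20888 (sell INR at bid) = MXN 11,329,442.32
MXN 11,329,442.32 ÷ 10.587 (buy AUD at ask) = AUD 1,070,127.73
AUD 1,070,127.73 ÷ 0.019676 (buy INR at ask) = INR 54,387,463.61

Net profit: INR 148,463.61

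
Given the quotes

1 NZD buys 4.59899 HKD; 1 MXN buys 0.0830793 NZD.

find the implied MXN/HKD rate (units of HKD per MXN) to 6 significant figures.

MXN/HKD = 0.382081

1 MXN × 0.0830793 = 0.0830793 NZD
0.0830793 NZD × 4.59899 = 0.382081 HKD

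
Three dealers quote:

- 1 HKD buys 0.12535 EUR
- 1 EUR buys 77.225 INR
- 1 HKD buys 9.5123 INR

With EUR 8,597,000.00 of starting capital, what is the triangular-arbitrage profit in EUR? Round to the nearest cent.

Profit: EUR 151,702.39

Profitable loop is EUR → INR → HKD → EUR:
EUR 8,597,000.00 × 77.225 = INR 663,903,325.00
INR 663,903,325.00 ÷ 9.5123 = HKD 69,794,195.41
HKD 69,794,195.41 × 0.12535 = EUR 8,748,702.39
Profit = EUR 8,748,702.39 − EUR 8,597,000.00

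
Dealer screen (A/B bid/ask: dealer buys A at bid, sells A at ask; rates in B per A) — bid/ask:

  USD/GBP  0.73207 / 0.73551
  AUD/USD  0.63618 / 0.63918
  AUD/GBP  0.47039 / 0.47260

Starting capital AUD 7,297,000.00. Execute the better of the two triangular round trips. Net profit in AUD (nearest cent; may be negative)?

Net profit: AUD 4,139.86

Best loop AUD → GBP → USD → AUD:
AUD 7,297,000.00 × 0.47039 (sell AUD at bid) = GBP 3,432,435.83
GBP 3,432,435.83 ÷ 0.73551 (buy USD at ask) = USD 4,666,742.57
USD 4,666,742.57 ÷ 0.63918 (buy AUD at ask) = AUD 7,301,139.86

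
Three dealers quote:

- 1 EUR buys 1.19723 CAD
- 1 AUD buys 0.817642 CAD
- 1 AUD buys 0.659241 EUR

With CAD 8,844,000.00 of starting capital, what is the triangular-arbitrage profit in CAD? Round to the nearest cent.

Profit: CAD 317,996.58

Profitable loop is CAD → EUR → AUD → CAD:
CAD 8,844,000.00 ÷ 1.19723 = EUR 7,387,051.78
EUR 7,387,051.78 ÷ 0.659241 = AUD 11,205,388.89
AUD 11,205,388.89 × 0.817642 = CAD 9,161,996.58
Profit = CAD 9,161,996.58 − CAD 8,844,000.00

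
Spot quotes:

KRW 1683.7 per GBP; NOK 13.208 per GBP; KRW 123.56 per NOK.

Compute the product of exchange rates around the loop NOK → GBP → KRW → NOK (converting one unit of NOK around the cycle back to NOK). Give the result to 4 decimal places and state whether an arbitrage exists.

Around NOK → GBP → KRW → NOK: 1 ÷ 13.208 × 1683.7 ÷ 123.56 = 1.031691
Product > 1; profitable direction is NOK → GBP → KRW → NOK.

1.0317 (arbitrage exists)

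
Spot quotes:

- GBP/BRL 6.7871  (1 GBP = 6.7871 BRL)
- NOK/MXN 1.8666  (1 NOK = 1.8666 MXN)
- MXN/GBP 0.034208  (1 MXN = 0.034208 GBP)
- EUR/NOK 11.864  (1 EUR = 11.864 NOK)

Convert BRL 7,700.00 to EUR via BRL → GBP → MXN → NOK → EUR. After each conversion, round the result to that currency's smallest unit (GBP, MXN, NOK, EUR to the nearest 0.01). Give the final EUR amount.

BRL 7,700.00 ÷ 6.7871 = GBP 1,134.51
GBP 1,134.51 ÷ 0.034208 = MXN 33,165.05
MXN 33,165.05 ÷ 1.8666 = NOK 17,767.63
NOK 17,767.63 ÷ 11.864 = EUR 1,497.61

EUR 1,497.61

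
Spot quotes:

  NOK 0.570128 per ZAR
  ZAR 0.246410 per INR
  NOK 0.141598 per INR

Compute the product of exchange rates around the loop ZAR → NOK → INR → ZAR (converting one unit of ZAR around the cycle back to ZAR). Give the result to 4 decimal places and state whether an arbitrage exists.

Around ZAR → NOK → INR → ZAR: 1 × 0.570128 ÷ 0.141598 × 0.246410 = 0.992141
Product < 1; profitable direction is ZAR → INR → NOK → ZAR.

0.9921 (arbitrage exists)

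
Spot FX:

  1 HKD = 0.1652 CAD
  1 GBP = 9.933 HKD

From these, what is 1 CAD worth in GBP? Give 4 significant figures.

CAD/GBP = 0.6094

1 CAD ÷ 0.1652 = 6.05327 HKD
6.05327 HKD ÷ 9.933 = 0.60941 GBP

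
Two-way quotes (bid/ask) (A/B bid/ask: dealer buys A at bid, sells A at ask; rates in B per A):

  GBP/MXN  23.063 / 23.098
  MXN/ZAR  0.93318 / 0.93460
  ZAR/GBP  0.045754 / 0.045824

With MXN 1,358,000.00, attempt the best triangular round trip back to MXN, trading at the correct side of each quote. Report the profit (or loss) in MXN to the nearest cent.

Net profit: MXN 14,797.94

Best loop MXN → GBP → ZAR → MXN:
MXN 1,358,000.00 ÷ 23.098 (buy GBP at ask) = GBP 58,792.97
GBP 58,792.97 ÷ 0.045824 (buy ZAR at ask) = ZAR 1,283,016.96
ZAR 1,283,016.96 ÷ 0.93460 (buy MXN at ask) = MXN 1,372,797.94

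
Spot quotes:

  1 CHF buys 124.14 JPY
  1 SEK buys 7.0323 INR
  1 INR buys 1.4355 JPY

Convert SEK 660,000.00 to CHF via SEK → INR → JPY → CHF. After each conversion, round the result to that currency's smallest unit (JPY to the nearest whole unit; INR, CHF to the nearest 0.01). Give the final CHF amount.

SEK 660,000.00 × 7.0323 = INR 4,641,318.00
INR 4,641,318.00 × 1.4355 = JPY 6,662,612
JPY 6,662,612 ÷ 124.14 = CHF 53,670.15

CHF 53,670.15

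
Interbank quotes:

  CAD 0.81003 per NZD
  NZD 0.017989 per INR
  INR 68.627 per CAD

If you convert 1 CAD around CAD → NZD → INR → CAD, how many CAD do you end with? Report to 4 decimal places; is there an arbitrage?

Around CAD → NZD → INR → CAD: 1 ÷ 0.81003 ÷ 0.017989 ÷ 68.627 = 0.999993
Product ≈ 1 (deviation 0.001%, within rounding noise).

1.0000 (no arbitrage)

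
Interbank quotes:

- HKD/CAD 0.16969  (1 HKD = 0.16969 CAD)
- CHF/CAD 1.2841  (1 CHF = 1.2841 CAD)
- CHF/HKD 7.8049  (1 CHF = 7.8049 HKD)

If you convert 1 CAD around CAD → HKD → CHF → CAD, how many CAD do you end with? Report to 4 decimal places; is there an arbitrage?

0.9696 (arbitrage exists)

Around CAD → HKD → CHF → CAD: 1 ÷ 0.16969 ÷ 7.8049 × 1.2841 = 0.969561
Product < 1; profitable direction is CAD → CHF → HKD → CAD.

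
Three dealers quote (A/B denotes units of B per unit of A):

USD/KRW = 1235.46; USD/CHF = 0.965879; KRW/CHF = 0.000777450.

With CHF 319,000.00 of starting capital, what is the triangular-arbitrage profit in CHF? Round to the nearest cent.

Profitable loop is CHF → KRW → USD → CHF:
CHF 319,000.00 ÷ 0.000777450 = KRW 410,315,776
KRW 410,315,776 ÷ 1235.46 = USD 332,115.79
USD 332,115.79 × 0.965879 = CHF 320,783.67
Profit = CHF 320,783.67 − CHF 319,000.00

Profit: CHF 1,783.67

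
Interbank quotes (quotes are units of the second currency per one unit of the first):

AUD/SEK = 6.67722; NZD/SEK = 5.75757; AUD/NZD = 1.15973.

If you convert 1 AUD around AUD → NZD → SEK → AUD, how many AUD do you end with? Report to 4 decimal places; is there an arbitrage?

1.0000 (no arbitrage)

Around AUD → NZD → SEK → AUD: 1 × 1.15973 × 5.75757 ÷ 6.67722 = 1.000001
Product ≈ 1 (deviation 0.000%, within rounding noise).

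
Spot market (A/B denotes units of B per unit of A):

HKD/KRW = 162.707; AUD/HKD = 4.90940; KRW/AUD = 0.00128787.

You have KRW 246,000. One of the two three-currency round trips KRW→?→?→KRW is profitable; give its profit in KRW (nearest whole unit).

Profit: KRW 7,071

Profitable loop is KRW → AUD → HKD → KRW:
KRW 246,000 × 0.00128787 = AUD 316.82
AUD 316.82 × 4.90940 = HKD 1,555.38
HKD 1,555.38 × 162.707 = KRW 253,071
Profit = KRW 253,071 − KRW 246,000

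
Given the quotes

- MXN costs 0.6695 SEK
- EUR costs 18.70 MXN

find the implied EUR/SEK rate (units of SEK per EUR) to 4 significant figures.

1 EUR × 18.70 = 18.7 MXN
18.7 MXN × 0.6695 = 12.5196 SEK

EUR/SEK = 12.52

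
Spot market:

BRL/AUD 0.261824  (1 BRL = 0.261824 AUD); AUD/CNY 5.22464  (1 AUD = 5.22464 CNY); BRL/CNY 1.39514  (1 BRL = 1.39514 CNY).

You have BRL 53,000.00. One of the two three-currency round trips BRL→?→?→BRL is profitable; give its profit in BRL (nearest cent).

Profitable loop is BRL → CNY → AUD → BRL:
BRL 53,000.00 × 1.39514 = CNY 73,942.42
CNY 73,942.42 ÷ 5.22464 = AUD 14,152.63
AUD 14,152.63 ÷ 0.261824 = BRL 54,054.00
Profit = BRL 54,054.00 − BRL 53,000.00

Profit: BRL 1,054.00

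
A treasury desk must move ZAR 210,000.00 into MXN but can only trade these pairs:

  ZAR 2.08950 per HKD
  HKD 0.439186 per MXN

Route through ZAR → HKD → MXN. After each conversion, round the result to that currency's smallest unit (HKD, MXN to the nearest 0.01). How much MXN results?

ZAR 210,000.00 ÷ 2.08950 = HKD 100,502.51
HKD 100,502.51 ÷ 0.439186 = MXN 228,838.15

MXN 228,838.15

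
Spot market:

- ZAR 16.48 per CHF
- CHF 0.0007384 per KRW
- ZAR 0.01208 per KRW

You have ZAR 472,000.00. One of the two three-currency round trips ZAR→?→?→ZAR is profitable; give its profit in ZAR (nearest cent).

Profitable loop is ZAR → KRW → CHF → ZAR:
ZAR 472,000.00 ÷ 0.01208 = KRW 39,072,848
KRW 39,072,848 × 0.0007384 = CHF 28,851.39
CHF 28,851.39 × 16.48 = ZAR 475,470.92
Profit = ZAR 475,470.92 − ZAR 472,000.00

Profit: ZAR 3,470.92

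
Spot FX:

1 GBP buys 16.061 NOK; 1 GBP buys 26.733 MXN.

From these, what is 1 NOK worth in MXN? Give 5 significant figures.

1 NOK ÷ 16.061 = 0.0622626 GBP
0.0622626 GBP × 26.733 = 1.66447 MXN

NOK/MXN = 1.6645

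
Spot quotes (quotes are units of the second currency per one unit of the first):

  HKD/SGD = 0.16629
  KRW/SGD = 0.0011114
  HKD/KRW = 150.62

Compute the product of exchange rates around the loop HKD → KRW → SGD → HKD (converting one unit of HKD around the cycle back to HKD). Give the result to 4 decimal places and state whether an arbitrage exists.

1.0067 (arbitrage exists)

Around HKD → KRW → SGD → HKD: 1 × 150.62 × 0.0011114 ÷ 0.16629 = 1.006669
Product > 1; profitable direction is HKD → KRW → SGD → HKD.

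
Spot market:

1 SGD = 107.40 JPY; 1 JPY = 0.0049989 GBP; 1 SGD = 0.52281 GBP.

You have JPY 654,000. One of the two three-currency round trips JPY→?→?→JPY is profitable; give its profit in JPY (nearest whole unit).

Profit: JPY 17,603

Profitable loop is JPY → GBP → SGD → JPY:
JPY 654,000 × 0.0049989 = GBP 3,269.28
GBP 3,269.28 ÷ 0.52281 = SGD 6,253.29
SGD 6,253.29 × 107.40 = JPY 671,603
Profit = JPY 671,603 − JPY 654,000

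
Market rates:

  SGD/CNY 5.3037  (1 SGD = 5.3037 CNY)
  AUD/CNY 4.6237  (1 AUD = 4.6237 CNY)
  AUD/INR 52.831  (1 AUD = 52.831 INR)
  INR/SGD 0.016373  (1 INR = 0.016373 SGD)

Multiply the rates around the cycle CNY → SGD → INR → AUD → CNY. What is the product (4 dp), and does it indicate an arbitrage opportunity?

Around CNY → SGD → INR → AUD → CNY: 1 ÷ 5.3037 ÷ 0.016373 ÷ 52.831 × 4.6237 = 1.007845
Product > 1; profitable direction is CNY → SGD → INR → AUD → CNY.

1.0078 (arbitrage exists)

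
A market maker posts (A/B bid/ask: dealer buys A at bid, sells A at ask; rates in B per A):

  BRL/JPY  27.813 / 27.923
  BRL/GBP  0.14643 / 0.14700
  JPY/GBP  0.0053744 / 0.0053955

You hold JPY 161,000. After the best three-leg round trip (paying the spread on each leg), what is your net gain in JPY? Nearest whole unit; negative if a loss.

Net profit: JPY 2,714

Best loop JPY → GBP → BRL → JPY:
JPY 161,000 × 0.0053744 (sell JPY at bid) = GBP 865.28
GBP 865.28 ÷ 0.14700 (buy BRL at ask) = BRL 5,886.25
BRL 5,886.25 × 27.813 (sell BRL at bid) = JPY 163,714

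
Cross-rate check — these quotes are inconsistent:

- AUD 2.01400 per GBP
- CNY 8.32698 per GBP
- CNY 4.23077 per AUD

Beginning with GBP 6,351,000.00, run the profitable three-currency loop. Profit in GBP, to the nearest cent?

Profit: GBP 147,804.52

Profitable loop is GBP → AUD → CNY → GBP:
GBP 6,351,000.00 × 2.01400 = AUD 12,790,914.00
AUD 12,790,914.00 × 4.23077 = CNY 54,115,415.22
CNY 54,115,415.22 ÷ 8.32698 = GBP 6,498,804.52
Profit = GBP 6,498,804.52 − GBP 6,351,000.00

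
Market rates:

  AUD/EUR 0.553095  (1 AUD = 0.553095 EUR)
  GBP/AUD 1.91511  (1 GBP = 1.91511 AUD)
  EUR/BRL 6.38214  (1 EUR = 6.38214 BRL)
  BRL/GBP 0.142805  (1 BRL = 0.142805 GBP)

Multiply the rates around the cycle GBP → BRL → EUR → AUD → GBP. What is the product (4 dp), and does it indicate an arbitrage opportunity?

Around GBP → BRL → EUR → AUD → GBP: 1 ÷ 0.142805 ÷ 6.38214 ÷ 0.553095 ÷ 1.91511 = 1.035850
Product > 1; profitable direction is GBP → BRL → EUR → AUD → GBP.

1.0358 (arbitrage exists)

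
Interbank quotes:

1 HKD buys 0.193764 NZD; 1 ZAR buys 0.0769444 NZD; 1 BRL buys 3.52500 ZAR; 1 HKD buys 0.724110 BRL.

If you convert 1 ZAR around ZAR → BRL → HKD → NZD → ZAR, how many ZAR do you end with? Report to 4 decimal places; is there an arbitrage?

Around ZAR → BRL → HKD → NZD → ZAR: 1 ÷ 3.52500 ÷ 0.724110 × 0.193764 ÷ 0.0769444 = 0.986580
Product < 1; profitable direction is ZAR → NZD → HKD → BRL → ZAR.

0.9866 (arbitrage exists)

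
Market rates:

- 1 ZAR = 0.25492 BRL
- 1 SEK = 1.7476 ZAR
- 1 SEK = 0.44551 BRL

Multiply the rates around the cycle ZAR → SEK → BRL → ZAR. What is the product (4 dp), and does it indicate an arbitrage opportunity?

Around ZAR → SEK → BRL → ZAR: 1 ÷ 1.7476 × 0.44551 ÷ 0.25492 = 1.000027
Product ≈ 1 (deviation 0.003%, within rounding noise).

1.0000 (no arbitrage)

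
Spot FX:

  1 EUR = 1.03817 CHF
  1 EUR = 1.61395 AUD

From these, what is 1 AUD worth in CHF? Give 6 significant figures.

1 AUD ÷ 1.61395 = 0.619598 EUR
0.619598 EUR × 1.03817 = 0.643248 CHF

AUD/CHF = 0.643248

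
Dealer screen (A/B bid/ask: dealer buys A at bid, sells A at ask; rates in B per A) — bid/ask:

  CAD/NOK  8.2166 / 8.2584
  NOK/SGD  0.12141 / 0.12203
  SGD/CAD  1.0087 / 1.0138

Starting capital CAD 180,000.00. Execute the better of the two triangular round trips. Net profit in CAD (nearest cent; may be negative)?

Net profit: CAD 1,126.14

Best loop CAD → NOK → SGD → CAD:
CAD 180,000.00 × 8.2166 (sell CAD at bid) = NOK 1,478,988.00
NOK 1,478,988.00 × 0.12141 (sell NOK at bid) = SGD 179,563.93
SGD 179,563.93 × 1.0087 (sell SGD at bid) = CAD 181,126.14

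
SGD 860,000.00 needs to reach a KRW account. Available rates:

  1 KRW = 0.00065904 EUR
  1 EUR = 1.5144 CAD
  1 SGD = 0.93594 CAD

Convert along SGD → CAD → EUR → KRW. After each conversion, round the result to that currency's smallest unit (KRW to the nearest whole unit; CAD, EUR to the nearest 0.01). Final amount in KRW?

SGD 860,000.00 × 0.93594 = CAD 804,908.40
CAD 804,908.40 ÷ 1.5144 = EUR 531,503.17
EUR 531,503.17 ÷ 0.00065904 = KRW 806,480,896

KRW 806,480,896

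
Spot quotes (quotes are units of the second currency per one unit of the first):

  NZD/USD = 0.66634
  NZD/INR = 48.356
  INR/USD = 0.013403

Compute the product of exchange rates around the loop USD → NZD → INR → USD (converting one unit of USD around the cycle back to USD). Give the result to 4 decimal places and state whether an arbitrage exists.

0.9726 (arbitrage exists)

Around USD → NZD → INR → USD: 1 ÷ 0.66634 × 48.356 × 0.013403 = 0.972650
Product < 1; profitable direction is USD → INR → NZD → USD.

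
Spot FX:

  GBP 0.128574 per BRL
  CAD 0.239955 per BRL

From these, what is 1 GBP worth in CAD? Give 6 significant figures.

GBP/CAD = 1.86628

1 GBP ÷ 0.128574 = 7.77762 BRL
7.77762 BRL × 0.239955 = 1.86628 CAD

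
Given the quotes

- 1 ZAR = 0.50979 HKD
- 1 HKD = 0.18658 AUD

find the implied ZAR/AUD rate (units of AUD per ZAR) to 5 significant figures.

ZAR/AUD = 0.095117

1 ZAR × 0.50979 = 0.50979 HKD
0.50979 HKD × 0.18658 = 0.0951166 AUD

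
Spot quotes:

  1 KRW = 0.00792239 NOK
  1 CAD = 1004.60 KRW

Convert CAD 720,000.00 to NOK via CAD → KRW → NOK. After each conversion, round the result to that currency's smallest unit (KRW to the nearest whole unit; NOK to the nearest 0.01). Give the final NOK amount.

NOK 5,730,359.76

CAD 720,000.00 × 1004.60 = KRW 723,312,000
KRW 723,312,000 × 0.00792239 = NOK 5,730,359.76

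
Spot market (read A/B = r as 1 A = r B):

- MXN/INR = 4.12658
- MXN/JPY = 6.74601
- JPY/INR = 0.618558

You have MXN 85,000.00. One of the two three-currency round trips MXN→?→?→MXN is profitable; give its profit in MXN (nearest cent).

Profit: MXN 952.02

Profitable loop is MXN → JPY → INR → MXN:
MXN 85,000.00 × 6.74601 = JPY 573,411
JPY 573,411 × 0.618558 = INR 354,687.87
INR 354,687.87 ÷ 4.12658 = MXN 85,952.02
Profit = MXN 85,952.02 − MXN 85,000.00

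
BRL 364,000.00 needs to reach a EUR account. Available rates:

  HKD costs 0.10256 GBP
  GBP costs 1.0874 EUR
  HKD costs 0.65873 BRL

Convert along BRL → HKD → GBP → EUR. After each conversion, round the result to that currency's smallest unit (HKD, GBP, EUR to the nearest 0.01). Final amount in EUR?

BRL 364,000.00 ÷ 0.65873 = HKD 552,578.45
HKD 552,578.45 × 0.10256 = GBP 56,672.45
GBP 56,672.45 × 1.0874 = EUR 61,625.62

EUR 61,625.62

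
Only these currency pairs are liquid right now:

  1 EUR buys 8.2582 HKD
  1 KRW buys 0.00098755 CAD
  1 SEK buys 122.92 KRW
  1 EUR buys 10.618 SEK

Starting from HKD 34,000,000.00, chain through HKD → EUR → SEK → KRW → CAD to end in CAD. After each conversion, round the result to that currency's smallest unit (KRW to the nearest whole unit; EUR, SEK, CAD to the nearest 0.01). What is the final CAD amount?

HKD 34,000,000.00 ÷ 8.2582 = EUR 4,117,119.95
EUR 4,117,119.95 × 10.618 = SEK 43,715,579.63
SEK 43,715,579.63 × 122.92 = KRW 5,373,519,048
KRW 5,373,519,048 × 0.00098755 = CAD 5,306,618.74

CAD 5,306,618.74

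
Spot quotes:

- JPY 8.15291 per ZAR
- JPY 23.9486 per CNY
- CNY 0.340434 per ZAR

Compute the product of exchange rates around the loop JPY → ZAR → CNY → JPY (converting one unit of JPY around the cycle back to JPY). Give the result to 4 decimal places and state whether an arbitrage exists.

1.0000 (no arbitrage)

Around JPY → ZAR → CNY → JPY: 1 ÷ 8.15291 × 0.340434 × 23.9486 = 1.000001
Product ≈ 1 (deviation 0.000%, within rounding noise).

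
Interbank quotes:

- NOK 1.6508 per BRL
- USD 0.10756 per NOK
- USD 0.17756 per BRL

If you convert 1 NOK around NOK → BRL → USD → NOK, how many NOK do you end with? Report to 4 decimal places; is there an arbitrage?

1.0000 (no arbitrage)

Around NOK → BRL → USD → NOK: 1 ÷ 1.6508 × 0.17756 ÷ 0.10756 = 1.000000
Product ≈ 1 (deviation 0.000%, within rounding noise).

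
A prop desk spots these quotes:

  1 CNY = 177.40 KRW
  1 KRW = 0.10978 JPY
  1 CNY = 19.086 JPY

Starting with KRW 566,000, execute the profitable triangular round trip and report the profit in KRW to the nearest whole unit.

Profitable loop is KRW → JPY → CNY → KRW:
KRW 566,000 × 0.10978 = JPY 62,135
JPY 62,135 ÷ 19.086 = CNY 3,255.55
CNY 3,255.55 × 177.40 = KRW 577,535
Profit = KRW 577,535 − KRW 566,000

Profit: KRW 11,535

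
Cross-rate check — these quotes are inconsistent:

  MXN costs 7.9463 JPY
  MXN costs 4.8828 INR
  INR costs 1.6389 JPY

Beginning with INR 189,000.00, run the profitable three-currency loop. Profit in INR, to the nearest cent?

Profit: INR 1,334.82

Profitable loop is INR → JPY → MXN → INR:
INR 189,000.00 × 1.6389 = JPY 309,752
JPY 309,752 ÷ 7.9463 = MXN 38,980.67
MXN 38,980.67 × 4.8828 = INR 190,334.82
Profit = INR 190,334.82 − INR 189,000.00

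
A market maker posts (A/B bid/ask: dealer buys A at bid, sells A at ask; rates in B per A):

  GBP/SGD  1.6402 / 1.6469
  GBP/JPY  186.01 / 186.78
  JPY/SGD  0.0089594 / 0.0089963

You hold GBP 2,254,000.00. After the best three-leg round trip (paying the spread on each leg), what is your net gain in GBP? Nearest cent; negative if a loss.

Best loop GBP → JPY → SGD → GBP:
GBP 2,254,000.00 × 186.01 (sell GBP at bid) = JPY 419,266,540
JPY 419,266,540 × 0.0089594 (sell JPY at bid) = SGD 3,756,376.64
SGD 3,756,376.64 ÷ 1.6469 (buy GBP at ask) = GBP 2,280,877.19

Net profit: GBP 26,877.19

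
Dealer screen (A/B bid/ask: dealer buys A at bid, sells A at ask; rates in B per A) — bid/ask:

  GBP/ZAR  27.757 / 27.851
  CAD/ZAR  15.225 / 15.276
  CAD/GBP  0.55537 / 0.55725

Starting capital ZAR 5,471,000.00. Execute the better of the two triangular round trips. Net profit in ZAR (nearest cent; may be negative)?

Net profit: ZAR 49,927.03

Best loop ZAR → CAD → GBP → ZAR:
ZAR 5,471,000.00 ÷ 15.276 (buy CAD at ask) = CAD 358,143.49
CAD 358,143.49 × 0.55537 (sell CAD at bid) = GBP 198,902.15
GBP 198,902.15 × 27.757 (sell GBP at bid) = ZAR 5,520,927.03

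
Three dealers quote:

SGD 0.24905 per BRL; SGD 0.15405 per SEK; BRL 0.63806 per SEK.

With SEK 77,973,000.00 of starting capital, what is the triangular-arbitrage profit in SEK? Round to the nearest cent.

Profit: SEK 2,459,322.07

Profitable loop is SEK → BRL → SGD → SEK:
SEK 77,973,000.00 × 0.63806 = BRL 49,751,452.38
BRL 49,751,452.38 × 0.24905 = SGD 12,390,599.22
SGD 12,390,599.22 ÷ 0.15405 = SEK 80,432,322.07
Profit = SEK 80,432,322.07 − SEK 77,973,000.00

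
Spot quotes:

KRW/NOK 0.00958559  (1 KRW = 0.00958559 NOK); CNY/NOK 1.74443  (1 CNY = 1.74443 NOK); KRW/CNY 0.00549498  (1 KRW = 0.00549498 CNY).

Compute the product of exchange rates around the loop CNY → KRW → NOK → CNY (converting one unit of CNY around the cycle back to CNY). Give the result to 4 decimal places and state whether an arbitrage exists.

1.0000 (no arbitrage)

Around CNY → KRW → NOK → CNY: 1 ÷ 0.00549498 × 0.00958559 ÷ 1.74443 = 0.999998
Product ≈ 1 (deviation 0.000%, within rounding noise).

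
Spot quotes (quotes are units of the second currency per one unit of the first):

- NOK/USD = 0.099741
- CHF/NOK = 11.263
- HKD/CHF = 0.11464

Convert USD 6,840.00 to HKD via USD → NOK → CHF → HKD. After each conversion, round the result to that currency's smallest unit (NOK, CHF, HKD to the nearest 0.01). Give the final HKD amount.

HKD 53,111.92

USD 6,840.00 ÷ 0.099741 = NOK 68,577.62
NOK 68,577.62 ÷ 11.263 = CHF 6,088.75
CHF 6,088.75 ÷ 0.11464 = HKD 53,111.92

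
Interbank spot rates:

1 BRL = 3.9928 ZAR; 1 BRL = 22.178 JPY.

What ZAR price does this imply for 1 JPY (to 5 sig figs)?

JPY/ZAR = 0.18003

1 JPY ÷ 22.178 = 0.0450897 BRL
0.0450897 BRL × 3.9928 = 0.180034 ZAR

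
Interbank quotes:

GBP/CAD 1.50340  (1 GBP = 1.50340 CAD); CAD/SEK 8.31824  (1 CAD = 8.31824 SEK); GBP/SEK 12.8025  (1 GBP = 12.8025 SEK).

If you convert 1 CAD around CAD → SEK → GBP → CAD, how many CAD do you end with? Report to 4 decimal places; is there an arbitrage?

0.9768 (arbitrage exists)

Around CAD → SEK → GBP → CAD: 1 × 8.31824 ÷ 12.8025 × 1.50340 = 0.976812
Product < 1; profitable direction is CAD → GBP → SEK → CAD.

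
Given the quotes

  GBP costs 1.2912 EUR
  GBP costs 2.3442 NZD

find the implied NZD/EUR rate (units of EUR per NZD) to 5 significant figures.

1 NZD ÷ 2.3442 = 0.426585 GBP
0.426585 GBP × 1.2912 = 0.550806 EUR

NZD/EUR = 0.55081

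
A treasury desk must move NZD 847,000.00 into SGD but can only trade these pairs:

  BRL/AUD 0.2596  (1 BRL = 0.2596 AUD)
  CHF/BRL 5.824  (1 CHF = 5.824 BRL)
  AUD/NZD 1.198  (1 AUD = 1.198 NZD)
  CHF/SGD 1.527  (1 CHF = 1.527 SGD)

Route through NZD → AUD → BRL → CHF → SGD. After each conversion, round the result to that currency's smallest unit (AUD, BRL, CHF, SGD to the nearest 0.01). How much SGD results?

NZD 847,000.00 ÷ 1.198 = AUD 707,011.69
AUD 707,011.69 ÷ 0.2596 = BRL 2,723,465.68
BRL 2,723,465.68 ÷ 5.824 = CHF 467,628.04
CHF 467,628.04 × 1.527 = SGD 714,068.02

SGD 714,068.02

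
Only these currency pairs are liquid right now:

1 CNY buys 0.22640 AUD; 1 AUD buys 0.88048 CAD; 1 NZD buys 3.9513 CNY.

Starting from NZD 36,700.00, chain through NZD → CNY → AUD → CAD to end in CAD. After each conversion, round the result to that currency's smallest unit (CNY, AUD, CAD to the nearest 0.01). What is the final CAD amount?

CAD 28,906.93

NZD 36,700.00 × 3.9513 = CNY 145,012.71
CNY 145,012.71 × 0.22640 = AUD 32,830.88
AUD 32,830.88 × 0.88048 = CAD 28,906.93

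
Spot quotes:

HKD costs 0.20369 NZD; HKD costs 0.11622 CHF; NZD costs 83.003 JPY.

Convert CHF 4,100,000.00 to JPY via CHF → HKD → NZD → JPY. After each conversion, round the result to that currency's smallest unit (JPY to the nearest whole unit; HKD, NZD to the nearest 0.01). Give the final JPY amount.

JPY 596,439,618

CHF 4,100,000.00 ÷ 0.11622 = HKD 35,277,921.18
HKD 35,277,921.18 × 0.20369 = NZD 7,185,759.77
NZD 7,185,759.77 × 83.003 = JPY 596,439,618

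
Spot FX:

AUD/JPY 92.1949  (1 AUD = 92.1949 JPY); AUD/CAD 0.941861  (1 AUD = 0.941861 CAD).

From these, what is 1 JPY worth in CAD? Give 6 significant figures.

1 JPY ÷ 92.1949 = 0.0108466 AUD
0.0108466 AUD × 0.941861 = 0.010216 CAD

JPY/CAD = 0.0102160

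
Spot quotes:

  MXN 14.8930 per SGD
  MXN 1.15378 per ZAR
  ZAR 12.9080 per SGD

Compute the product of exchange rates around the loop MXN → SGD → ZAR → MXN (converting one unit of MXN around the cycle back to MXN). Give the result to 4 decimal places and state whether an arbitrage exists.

Around MXN → SGD → ZAR → MXN: 1 ÷ 14.8930 × 12.9080 × 1.15378 = 0.999999
Product ≈ 1 (deviation 0.000%, within rounding noise).

1.0000 (no arbitrage)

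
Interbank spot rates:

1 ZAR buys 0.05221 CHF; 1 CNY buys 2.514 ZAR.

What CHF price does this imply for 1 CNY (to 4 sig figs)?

1 CNY × 2.514 = 2.514 ZAR
2.514 ZAR × 0.05221 = 0.131256 CHF

CNY/CHF = 0.1313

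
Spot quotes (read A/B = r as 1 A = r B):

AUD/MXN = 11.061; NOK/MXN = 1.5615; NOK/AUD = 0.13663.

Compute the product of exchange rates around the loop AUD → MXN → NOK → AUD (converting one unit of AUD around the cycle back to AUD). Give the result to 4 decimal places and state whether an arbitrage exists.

Around AUD → MXN → NOK → AUD: 1 × 11.061 ÷ 1.5615 × 0.13663 = 0.967829
Product < 1; profitable direction is AUD → NOK → MXN → AUD.

0.9678 (arbitrage exists)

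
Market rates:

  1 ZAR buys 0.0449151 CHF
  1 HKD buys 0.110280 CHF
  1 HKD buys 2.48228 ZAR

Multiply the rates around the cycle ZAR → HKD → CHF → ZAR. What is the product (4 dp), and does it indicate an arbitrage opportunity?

0.9891 (arbitrage exists)

Around ZAR → HKD → CHF → ZAR: 1 ÷ 2.48228 × 0.110280 ÷ 0.0449151 = 0.989131
Product < 1; profitable direction is ZAR → CHF → HKD → ZAR.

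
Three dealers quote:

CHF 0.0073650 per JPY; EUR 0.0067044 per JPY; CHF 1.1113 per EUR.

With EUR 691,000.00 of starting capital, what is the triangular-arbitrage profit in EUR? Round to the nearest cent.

Profitable loop is EUR → CHF → JPY → EUR:
EUR 691,000.00 × 1.1113 = CHF 767,908.30
CHF 767,908.30 ÷ 0.0073650 = JPY 104,264,535
JPY 104,264,535 × 0.0067044 = EUR 699,031.15
Profit = EUR 699,031.15 − EUR 691,000.00

Profit: EUR 8,031.15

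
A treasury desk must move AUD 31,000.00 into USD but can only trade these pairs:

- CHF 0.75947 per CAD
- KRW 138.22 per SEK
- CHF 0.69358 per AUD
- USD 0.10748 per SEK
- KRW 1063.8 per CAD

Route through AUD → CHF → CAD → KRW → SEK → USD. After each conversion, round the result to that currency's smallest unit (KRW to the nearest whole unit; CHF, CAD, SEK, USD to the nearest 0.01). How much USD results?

AUD 31,000.00 × 0.69358 = CHF 21,500.98
CHF 21,500.98 ÷ 0.75947 = CAD 28,310.51
CAD 28,310.51 × 1063.8 = KRW 30,116,721
KRW 30,116,721 ÷ 138.22 = SEK 217,889.75
SEK 217,889.75 × 0.10748 = USD 23,418.79

USD 23,418.79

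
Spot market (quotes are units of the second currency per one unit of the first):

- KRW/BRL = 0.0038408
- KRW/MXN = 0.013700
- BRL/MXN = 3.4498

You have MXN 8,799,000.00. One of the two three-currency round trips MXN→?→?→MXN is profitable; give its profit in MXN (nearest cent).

Profit: MXN 298,839.57

Profitable loop is MXN → BRL → KRW → MXN:
MXN 8,799,000.00 ÷ 3.4498 = BRL 2,550,582.64
BRL 2,550,582.64 ÷ 0.0038408 = KRW 664,075,881
KRW 664,075,881 × 0.013700 = MXN 9,097,839.57
Profit = MXN 9,097,839.57 − MXN 8,799,000.00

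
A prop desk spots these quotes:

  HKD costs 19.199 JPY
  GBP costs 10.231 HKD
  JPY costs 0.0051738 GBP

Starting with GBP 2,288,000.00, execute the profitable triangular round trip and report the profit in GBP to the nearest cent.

Profit: GBP 37,210.90

Profitable loop is GBP → HKD → JPY → GBP:
GBP 2,288,000.00 × 10.231 = HKD 23,408,528.00
HKD 23,408,528.00 × 19.199 = JPY 449,420,329
JPY 449,420,329 × 0.0051738 = GBP 2,325,210.90
Profit = GBP 2,325,210.90 − GBP 2,288,000.00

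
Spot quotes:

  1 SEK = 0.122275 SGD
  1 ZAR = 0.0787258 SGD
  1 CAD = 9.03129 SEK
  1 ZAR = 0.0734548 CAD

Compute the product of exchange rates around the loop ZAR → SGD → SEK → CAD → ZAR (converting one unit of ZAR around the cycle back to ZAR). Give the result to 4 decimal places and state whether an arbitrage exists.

Around ZAR → SGD → SEK → CAD → ZAR: 1 × 0.0787258 ÷ 0.122275 ÷ 9.03129 ÷ 0.0734548 = 0.970531
Product < 1; profitable direction is ZAR → CAD → SEK → SGD → ZAR.

0.9705 (arbitrage exists)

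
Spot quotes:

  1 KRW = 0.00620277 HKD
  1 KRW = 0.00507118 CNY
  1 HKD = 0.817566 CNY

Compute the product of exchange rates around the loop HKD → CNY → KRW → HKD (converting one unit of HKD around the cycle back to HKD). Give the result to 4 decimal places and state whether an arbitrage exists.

1.0000 (no arbitrage)

Around HKD → CNY → KRW → HKD: 1 × 0.817566 ÷ 0.00507118 × 0.00620277 = 0.999999
Product ≈ 1 (deviation 0.000%, within rounding noise).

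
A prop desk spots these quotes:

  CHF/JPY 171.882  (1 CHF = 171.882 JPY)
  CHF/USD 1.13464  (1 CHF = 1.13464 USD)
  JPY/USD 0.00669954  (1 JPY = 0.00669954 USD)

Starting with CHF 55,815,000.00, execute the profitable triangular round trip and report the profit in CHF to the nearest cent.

Profit: CHF 830,866.18

Profitable loop is CHF → JPY → USD → CHF:
CHF 55,815,000.00 × 171.882 = JPY 9,593,593,830
JPY 9,593,593,830 × 0.00669954 = USD 64,272,665.61
USD 64,272,665.61 ÷ 1.13464 = CHF 56,645,866.18
Profit = CHF 56,645,866.18 − CHF 55,815,000.00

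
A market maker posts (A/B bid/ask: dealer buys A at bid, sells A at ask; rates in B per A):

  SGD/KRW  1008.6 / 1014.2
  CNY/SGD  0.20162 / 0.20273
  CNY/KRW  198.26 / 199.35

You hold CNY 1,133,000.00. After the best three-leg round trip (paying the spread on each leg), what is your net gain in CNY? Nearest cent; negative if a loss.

Best loop CNY → SGD → KRW → CNY:
CNY 1,133,000.00 × 0.20162 (sell CNY at bid) = SGD 228,435.46
SGD 228,435.46 × 1008.6 (sell SGD at bid) = KRW 230,400,005
KRW 230,400,005 ÷ 199.35 (buy CNY at ask) = CNY 1,155,756.23

Net profit: CNY 22,756.23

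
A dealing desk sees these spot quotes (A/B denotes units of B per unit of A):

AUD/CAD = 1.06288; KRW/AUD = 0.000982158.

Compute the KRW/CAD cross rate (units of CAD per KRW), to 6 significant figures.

KRW/CAD = 0.00104392

1 KRW × 0.000982158 = 0.000982158 AUD
0.000982158 AUD × 1.06288 = 0.00104392 CAD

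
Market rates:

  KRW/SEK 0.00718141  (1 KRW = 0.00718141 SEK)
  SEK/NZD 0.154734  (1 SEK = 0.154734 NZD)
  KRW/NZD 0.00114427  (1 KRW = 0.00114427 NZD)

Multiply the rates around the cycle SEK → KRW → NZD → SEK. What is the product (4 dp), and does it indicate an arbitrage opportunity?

1.0298 (arbitrage exists)

Around SEK → KRW → NZD → SEK: 1 ÷ 0.00718141 × 0.00114427 ÷ 0.154734 = 1.029753
Product > 1; profitable direction is SEK → KRW → NZD → SEK.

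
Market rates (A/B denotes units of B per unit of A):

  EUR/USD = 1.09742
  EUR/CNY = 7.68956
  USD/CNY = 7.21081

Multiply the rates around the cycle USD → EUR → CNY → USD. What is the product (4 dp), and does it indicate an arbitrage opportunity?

0.9717 (arbitrage exists)

Around USD → EUR → CNY → USD: 1 ÷ 1.09742 × 7.68956 ÷ 7.21081 = 0.971728
Product < 1; profitable direction is USD → CNY → EUR → USD.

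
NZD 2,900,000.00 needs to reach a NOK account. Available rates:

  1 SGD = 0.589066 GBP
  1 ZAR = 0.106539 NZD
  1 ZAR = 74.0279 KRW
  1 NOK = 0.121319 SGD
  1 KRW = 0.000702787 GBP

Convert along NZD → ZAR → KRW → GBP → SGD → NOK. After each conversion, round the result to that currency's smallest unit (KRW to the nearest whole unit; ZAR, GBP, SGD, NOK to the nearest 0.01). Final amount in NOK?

NZD 2,900,000.00 ÷ 0.106539 = ZAR 27,220,079.03
ZAR 27,220,079.03 × 74.0279 = KRW 2,015,045,288
KRW 2,015,045,288 × 0.000702787 = GBP 1,416,147.63
GBP 1,416,147.63 ÷ 0.589066 = SGD 2,404,055.96
SGD 2,404,055.96 ÷ 0.121319 = NOK 19,815,988.92

NOK 19,815,988.92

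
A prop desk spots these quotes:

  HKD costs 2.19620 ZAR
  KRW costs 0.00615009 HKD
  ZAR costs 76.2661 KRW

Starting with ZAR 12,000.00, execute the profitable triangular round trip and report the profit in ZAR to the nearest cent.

Profitable loop is ZAR → KRW → HKD → ZAR:
ZAR 12,000.00 × 76.2661 = KRW 915,193
KRW 915,193 × 0.00615009 = HKD 5,628.52
HKD 5,628.52 × 2.19620 = ZAR 12,361.36
Profit = ZAR 12,361.36 − ZAR 12,000.00

Profit: ZAR 361.36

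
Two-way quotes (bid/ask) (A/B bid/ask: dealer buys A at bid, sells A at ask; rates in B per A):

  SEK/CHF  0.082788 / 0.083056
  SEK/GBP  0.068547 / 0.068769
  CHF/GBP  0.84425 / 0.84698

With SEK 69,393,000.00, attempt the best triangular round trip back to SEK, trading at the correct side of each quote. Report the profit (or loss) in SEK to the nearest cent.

Best loop SEK → CHF → GBP → SEK:
SEK 69,393,000.00 × 0.082788 (sell SEK at bid) = CHF 5,744,907.68
CHF 5,744,907.68 × 0.84425 (sell CHF at bid) = GBP 4,850,138.31
GBP 4,850,138.31 ÷ 0.068769 (buy SEK at ask) = SEK 70,527,974.99

Net profit: SEK 1,134,974.99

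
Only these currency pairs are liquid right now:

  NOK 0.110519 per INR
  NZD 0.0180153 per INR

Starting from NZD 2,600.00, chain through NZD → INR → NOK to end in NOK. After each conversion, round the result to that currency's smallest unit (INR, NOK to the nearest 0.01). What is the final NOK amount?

NOK 15,950.30

NZD 2,600.00 ÷ 0.0180153 = INR 144,321.77
INR 144,321.77 × 0.110519 = NOK 15,950.30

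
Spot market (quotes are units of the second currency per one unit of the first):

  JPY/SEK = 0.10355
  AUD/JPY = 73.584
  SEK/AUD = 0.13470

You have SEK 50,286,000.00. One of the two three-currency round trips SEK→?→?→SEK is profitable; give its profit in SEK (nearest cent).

Profit: SEK 1,325,702.14

Profitable loop is SEK → AUD → JPY → SEK:
SEK 50,286,000.00 × 0.13470 = AUD 6,773,524.20
AUD 6,773,524.20 × 73.584 = JPY 498,423,005
JPY 498,423,005 × 0.10355 = SEK 51,611,702.14
Profit = SEK 51,611,702.14 − SEK 50,286,000.00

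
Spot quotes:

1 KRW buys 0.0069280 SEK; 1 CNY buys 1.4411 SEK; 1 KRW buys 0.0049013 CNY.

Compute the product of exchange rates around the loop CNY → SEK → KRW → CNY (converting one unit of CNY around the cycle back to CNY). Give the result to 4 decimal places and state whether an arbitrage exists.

1.0195 (arbitrage exists)

Around CNY → SEK → KRW → CNY: 1 × 1.4411 ÷ 0.0069280 × 0.0049013 = 1.019524
Product > 1; profitable direction is CNY → SEK → KRW → CNY.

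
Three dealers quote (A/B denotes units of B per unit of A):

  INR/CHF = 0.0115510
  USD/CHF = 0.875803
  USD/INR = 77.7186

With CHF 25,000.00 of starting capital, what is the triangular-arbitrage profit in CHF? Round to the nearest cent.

Profit: CHF 625.84

Profitable loop is CHF → USD → INR → CHF:
CHF 25,000.00 ÷ 0.875803 = USD 28,545.23
USD 28,545.23 × 77.7186 = INR 2,218,495.48
INR 2,218,495.48 × 0.0115510 = CHF 25,625.84
Profit = CHF 25,625.84 − CHF 25,000.00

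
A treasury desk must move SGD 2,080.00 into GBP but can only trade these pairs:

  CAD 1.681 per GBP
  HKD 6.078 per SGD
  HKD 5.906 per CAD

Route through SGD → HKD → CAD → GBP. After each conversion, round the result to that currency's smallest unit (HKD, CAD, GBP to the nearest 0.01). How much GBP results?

SGD 2,080.00 × 6.078 = HKD 12,642.24
HKD 12,642.24 ÷ 5.906 = CAD 2,140.58
CAD 2,140.58 ÷ 1.681 = GBP 1,273.40

GBP 1,273.40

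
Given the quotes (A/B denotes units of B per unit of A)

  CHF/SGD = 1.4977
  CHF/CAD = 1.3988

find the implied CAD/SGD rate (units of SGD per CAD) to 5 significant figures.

1 CAD ÷ 1.3988 = 0.714898 CHF
0.714898 CHF × 1.4977 = 1.0707 SGD

CAD/SGD = 1.0707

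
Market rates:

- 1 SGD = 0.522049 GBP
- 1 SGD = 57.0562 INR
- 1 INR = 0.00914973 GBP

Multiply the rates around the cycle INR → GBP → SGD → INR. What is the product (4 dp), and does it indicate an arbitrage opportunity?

Around INR → GBP → SGD → INR: 1 × 0.00914973 ÷ 0.522049 × 57.0562 = 1.000000
Product ≈ 1 (deviation 0.000%, within rounding noise).

1.0000 (no arbitrage)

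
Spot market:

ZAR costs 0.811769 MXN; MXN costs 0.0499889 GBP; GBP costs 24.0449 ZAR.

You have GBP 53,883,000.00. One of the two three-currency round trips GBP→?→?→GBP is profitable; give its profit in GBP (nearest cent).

Profit: GBP 1,340,350.14

Profitable loop is GBP → MXN → ZAR → GBP:
GBP 53,883,000.00 ÷ 0.0499889 = MXN 1,077,899,293.64
MXN 1,077,899,293.64 ÷ 0.811769 = ZAR 1,327,839,931.86
ZAR 1,327,839,931.86 ÷ 24.0449 = GBP 55,223,350.14
Profit = GBP 55,223,350.14 − GBP 53,883,000.00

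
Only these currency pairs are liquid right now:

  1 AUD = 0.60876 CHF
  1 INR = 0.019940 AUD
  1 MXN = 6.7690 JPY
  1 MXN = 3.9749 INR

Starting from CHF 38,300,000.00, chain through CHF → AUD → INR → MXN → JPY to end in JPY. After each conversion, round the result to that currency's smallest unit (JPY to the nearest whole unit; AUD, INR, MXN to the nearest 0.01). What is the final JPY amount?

JPY 5,373,111,074

CHF 38,300,000.00 ÷ 0.60876 = AUD 62,914,777.58
AUD 62,914,777.58 ÷ 0.019940 = INR 3,155,204,492.48
INR 3,155,204,492.48 ÷ 3.9749 = MXN 793,782,105.83
MXN 793,782,105.83 × 6.7690 = JPY 5,373,111,074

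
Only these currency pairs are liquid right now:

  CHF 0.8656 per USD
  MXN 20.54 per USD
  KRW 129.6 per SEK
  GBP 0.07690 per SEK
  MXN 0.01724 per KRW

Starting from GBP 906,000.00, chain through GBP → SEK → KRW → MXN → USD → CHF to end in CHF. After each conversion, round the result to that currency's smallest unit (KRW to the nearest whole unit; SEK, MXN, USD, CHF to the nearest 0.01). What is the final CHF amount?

GBP 906,000.00 ÷ 0.07690 = SEK 11,781,534.46
SEK 11,781,534.46 × 129.6 = KRW 1,526,886,866
KRW 1,526,886,866 × 0.01724 = MXN 26,323,529.57
MXN 26,323,529.57 ÷ 20.54 = USD 1,281,573.98
USD 1,281,573.98 × 0.8656 = CHF 1,109,330.44

CHF 1,109,330.44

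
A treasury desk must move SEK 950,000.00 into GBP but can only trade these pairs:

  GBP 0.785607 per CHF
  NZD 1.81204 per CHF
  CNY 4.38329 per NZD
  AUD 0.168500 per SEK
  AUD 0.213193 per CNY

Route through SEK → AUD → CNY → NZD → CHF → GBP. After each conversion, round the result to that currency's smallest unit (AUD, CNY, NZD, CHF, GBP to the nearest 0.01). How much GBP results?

GBP 74,265.64

SEK 950,000.00 × 0.168500 = AUD 160,075.00
AUD 160,075.00 ÷ 0.213193 = CNY 750,845.48
CNY 750,845.48 ÷ 4.38329 = NZD 171,297.24
NZD 171,297.24 ÷ 1.81204 = CHF 94,532.81
CHF 94,532.81 × 0.785607 = GBP 74,265.64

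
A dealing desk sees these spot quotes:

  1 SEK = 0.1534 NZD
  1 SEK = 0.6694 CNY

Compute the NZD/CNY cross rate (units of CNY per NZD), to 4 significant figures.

NZD/CNY = 4.364

1 NZD ÷ 0.1534 = 6.5189 SEK
6.5189 SEK × 0.6694 = 4.36375 CNY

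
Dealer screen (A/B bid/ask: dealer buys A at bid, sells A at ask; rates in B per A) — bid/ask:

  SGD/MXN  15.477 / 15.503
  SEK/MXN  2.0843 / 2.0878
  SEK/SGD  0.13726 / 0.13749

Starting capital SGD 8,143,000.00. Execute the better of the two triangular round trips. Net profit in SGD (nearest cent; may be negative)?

Net profit: SGD 142,644.94

Best loop SGD → MXN → SEK → SGD:
SGD 8,143,000.00 × 15.477 (sell SGD at bid) = MXN 126,029,211.00
MXN 126,029,211.00 ÷ 2.0878 (buy SEK at ask) = SEK 60,364,599.58
SEK 60,364,599.58 × 0.13726 (sell SEK at bid) = SGD 8,285,644.94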